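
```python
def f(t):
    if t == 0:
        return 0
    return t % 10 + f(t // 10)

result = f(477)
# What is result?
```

Sum of digits of 477: 7 + 7 + 4 = 18

Answer: 18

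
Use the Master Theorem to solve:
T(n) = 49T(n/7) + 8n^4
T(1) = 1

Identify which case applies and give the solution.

a=49, b=7, f(n)=8n^4. log_7(49) = 2. Since c=4 > 2 and the regularity condition holds (49(n/7)^4 = (49/7^4)n^4 with 49/7^4 < 1), Case 3 applies: T(n) = Θ(f(n)) = O(n^4).

Answer: O(n^4) - Case 3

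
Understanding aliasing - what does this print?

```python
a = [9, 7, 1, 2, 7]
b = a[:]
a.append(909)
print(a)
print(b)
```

Key concept: slice [:] creates copy.
Step by step:
`a = [9, 7, 1, 2, 7]` → a = [9, 7, 1, 2, 7]
`b = a[:]` → b = [9, 7, 1, 2, 7]
`a.append(909)` → a = [9, 7, 1, 2, 7, 909]
`print(a)` → prints [9, 7, 1, 2, 7, 909]
`print(b)` → prints [9, 7, 1, 2, 7]

Answer:
[9, 7, 1, 2, 7, 909]
[9, 7, 1, 2, 7]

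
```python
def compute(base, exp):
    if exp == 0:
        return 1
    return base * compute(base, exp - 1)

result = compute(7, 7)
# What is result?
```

compute(7, 7) = 7 * 7 * 7 * 7 * 7 * 7 * 7 = 823543

Answer: 823543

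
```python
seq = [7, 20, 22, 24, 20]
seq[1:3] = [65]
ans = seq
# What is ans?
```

Trace:
`seq = [7, 20, 22, 24, 20]` → seq = [7, 20, 22, 24, 20]
`seq[1:3] = [65]` → seq = [7, 65, 24, 20]
`ans = seq` → ans = [7, 65, 24, 20]
So ans = [7, 65, 24, 20]

Answer: [7, 65, 24, 20]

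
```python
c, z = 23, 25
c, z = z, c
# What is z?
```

Trace:
`c, z = 23, 25` → c = 23; z = 25
`c, z = z, c` → c = 25; z = 23
So z = 23

Answer: 23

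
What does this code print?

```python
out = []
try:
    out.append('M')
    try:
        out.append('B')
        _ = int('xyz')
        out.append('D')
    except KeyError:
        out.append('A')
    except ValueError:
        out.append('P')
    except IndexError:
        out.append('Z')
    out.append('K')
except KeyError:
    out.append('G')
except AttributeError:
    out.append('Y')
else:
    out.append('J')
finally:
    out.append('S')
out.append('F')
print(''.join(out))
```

Execution trace: 'M' (try body) → 'B' (inner try body) → 'P' (inner except ValueError) → 'K' (try body, no exception) → 'J' (else) → 'S' (finally) → 'F' (after the try/except). Output: MBPKJSF

Answer: MBPKJSF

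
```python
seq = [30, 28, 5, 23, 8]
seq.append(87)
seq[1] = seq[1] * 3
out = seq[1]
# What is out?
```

Trace:
`seq = [30, 28, 5, 23, 8]` → seq = [30, 28, 5, 23, 8]
`seq.append(87)` → seq = [30, 28, 5, 23, 8, 87]
`seq[1] = seq[1] * 3` → seq = [30, 84, 5, 23, 8, 87]
`out = seq[1]` → out = 84
So out = 84

Answer: 84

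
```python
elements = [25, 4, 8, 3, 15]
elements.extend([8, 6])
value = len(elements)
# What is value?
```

Trace:
`elements = [25, 4, 8, 3, 15]` → elements = [25, 4, 8, 3, 15]
`elements.extend([8, 6])` → elements = [25, 4, 8, 3, 15, 8, 6]
`value = len(elements)` → value = 7
So value = 7

Answer: 7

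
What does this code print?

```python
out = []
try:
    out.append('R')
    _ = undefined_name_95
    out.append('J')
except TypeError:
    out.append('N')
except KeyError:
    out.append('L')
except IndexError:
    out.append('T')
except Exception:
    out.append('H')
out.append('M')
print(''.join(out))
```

Execution trace: 'R' (try body) → 'H' (except Exception) → 'M' (after the try/except). Output: RHM

Answer: RHM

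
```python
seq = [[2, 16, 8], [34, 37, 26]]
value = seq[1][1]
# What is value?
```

Trace:
`seq = [[2, 16, 8], [34, 37, 26]]` → seq = [[2, 16, 8], [34, 37, 26]]
`value = seq[1][1]` → value = 37
So value = 37

Answer: 37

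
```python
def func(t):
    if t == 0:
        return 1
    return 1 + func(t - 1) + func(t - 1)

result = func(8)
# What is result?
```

func(t) = 1 + 2·func(t-1), func(0)=1. Closed form: (1+1)·2^8 - 1 = 511.

Answer: 511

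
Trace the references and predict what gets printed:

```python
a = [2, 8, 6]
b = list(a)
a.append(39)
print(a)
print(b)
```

Key concept: list() constructor creates copy.
Step by step:
`a = [2, 8, 6]` → a = [2, 8, 6]
`b = list(a)` → b = [2, 8, 6]
`a.append(39)` → a = [2, 8, 6, 39]
`print(a)` → prints [2, 8, 6, 39]
`print(b)` → prints [2, 8, 6]

Answer:
[2, 8, 6, 39]
[2, 8, 6]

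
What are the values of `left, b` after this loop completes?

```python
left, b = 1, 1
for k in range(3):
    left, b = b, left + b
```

Fibonacci: after 3 iterations
`left, b` takes the values: (1, 1) → (1, 2) → (2, 3) → (3, 5)

Answer: 3, 5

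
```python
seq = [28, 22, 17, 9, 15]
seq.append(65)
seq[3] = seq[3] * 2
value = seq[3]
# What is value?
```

Trace:
`seq = [28, 22, 17, 9, 15]` → seq = [28, 22, 17, 9, 15]
`seq.append(65)` → seq = [28, 22, 17, 9, 15, 65]
`seq[3] = seq[3] * 2` → seq = [28, 22, 17, 18, 15, 65]
`value = seq[3]` → value = 18
So value = 18

Answer: 18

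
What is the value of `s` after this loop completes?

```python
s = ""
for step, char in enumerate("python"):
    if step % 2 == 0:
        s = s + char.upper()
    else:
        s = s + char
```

Uppercase even positions in 'python'
`s` takes the values: "" → "P" → "Py" → "PyT" → "PyTh" → "PyThO" → "PyThOn"

Answer: "PyThOn"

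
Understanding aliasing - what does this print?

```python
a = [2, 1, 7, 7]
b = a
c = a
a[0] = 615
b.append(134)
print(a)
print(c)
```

Key concept: multiple aliases.
Step by step:
`a = [2, 1, 7, 7]` → a = [2, 1, 7, 7]
`b = a` → b = [2, 1, 7, 7] (same object as a)
`c = a` → c = [2, 1, 7, 7] (same object as a, b)
`a[0] = 615` → a = [615, 1, 7, 7] (same object as b, c); b = [615, 1, 7, 7] (same object as a, c); c = [615, 1, 7, 7] (same object as a, b)
`b.append(134)` → a = [615, 1, 7, 7, 134] (same object as b, c); b = [615, 1, 7, 7, 134] (same object as a, c); c = [615, 1, 7, 7, 134] (same object as a, b)
`print(a)` → prints [615, 1, 7, 7, 134]
`print(c)` → prints [615, 1, 7, 7, 134]

Answer:
[615, 1, 7, 7, 134]
[615, 1, 7, 7, 134]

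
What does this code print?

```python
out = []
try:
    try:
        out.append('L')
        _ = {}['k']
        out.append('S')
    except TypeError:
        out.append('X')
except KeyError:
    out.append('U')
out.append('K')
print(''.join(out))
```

Execution trace: 'L' (try body) → 'U' (outer except KeyError) → 'K' (after the try/except). Output: LUK

Answer: LUK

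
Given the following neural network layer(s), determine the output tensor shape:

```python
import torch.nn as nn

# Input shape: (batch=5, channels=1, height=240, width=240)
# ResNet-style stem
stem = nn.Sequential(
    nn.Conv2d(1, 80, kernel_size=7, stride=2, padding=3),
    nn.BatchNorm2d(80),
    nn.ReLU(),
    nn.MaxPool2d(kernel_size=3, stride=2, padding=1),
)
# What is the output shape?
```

Input: (5, 1, 240, 240) -> after Conv2d 7x7 stride=2: (5, 80, 120, 120) -> Output: (5, 80, 60, 60)

Answer: (5, 80, 60, 60)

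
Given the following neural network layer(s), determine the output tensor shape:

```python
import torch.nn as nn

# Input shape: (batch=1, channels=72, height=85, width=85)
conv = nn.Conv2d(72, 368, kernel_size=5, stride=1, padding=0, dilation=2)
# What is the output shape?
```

Input: (1, 72, 85, 85) -> Output: (1, 368, 77, 77)

Answer: (1, 368, 77, 77)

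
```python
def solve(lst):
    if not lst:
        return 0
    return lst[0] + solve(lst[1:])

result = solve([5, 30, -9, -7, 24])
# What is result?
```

5 + 30 + (-9) + (-7) + 24 + 0 = 43

Answer: 43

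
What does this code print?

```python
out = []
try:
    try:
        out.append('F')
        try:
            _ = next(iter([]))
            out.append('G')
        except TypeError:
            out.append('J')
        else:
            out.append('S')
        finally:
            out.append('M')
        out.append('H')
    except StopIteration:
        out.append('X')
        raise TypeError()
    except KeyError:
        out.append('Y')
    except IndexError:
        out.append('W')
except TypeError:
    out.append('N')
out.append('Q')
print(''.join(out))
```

Execution trace: 'F' (try body) → 'M' (inner finally) → 'X' (except StopIteration) → 'N' (outer except TypeError) → 'Q' (after the try/except). Output: FMXNQ

Answer: FMXNQ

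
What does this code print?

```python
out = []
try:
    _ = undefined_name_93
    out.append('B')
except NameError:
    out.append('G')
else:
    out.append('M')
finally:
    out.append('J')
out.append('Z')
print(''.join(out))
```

Execution trace: 'G' (except NameError) → 'J' (finally) → 'Z' (after the try/except). Output: GJZ

Answer: GJZ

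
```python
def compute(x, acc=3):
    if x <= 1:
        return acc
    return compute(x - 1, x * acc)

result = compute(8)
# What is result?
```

Accumulator trace (n, acc): (8, 3) -> (7, 24) -> (6, 168) -> (5, 1008) -> (4, 5040) -> (3, 20160) -> (2, 60480) -> (1, 120960) -> return 120960

Answer: 120960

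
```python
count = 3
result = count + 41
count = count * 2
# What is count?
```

Trace:
`count = 3` → count = 3
`result = count + 41` → result = 44
`count = count * 2` → count = 6
So count = 6

Answer: 6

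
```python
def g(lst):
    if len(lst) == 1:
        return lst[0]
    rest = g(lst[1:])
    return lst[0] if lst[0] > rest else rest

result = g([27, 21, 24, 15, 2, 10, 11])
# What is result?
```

Recursive max over [27, 21, 24, 15, 2, 10, 11] = 27

Answer: 27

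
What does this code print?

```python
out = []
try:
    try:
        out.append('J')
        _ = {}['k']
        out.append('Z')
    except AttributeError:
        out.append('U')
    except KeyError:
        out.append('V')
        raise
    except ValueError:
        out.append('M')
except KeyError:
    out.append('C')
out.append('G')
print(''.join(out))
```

Execution trace: 'J' (try body) → 'V' (except KeyError) → 'C' (outer except KeyError) → 'G' (after the try/except). Output: JVCG

Answer: JVCG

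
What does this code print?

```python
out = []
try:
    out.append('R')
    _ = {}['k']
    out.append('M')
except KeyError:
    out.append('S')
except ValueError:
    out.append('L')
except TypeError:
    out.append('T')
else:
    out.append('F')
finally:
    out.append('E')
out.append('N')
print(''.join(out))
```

Execution trace: 'R' (try body) → 'S' (except KeyError) → 'E' (finally) → 'N' (after the try/except). Output: RSEN

Answer: RSEN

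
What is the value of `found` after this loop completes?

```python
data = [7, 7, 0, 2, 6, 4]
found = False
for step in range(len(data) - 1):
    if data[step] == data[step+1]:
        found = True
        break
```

Check consecutive duplicates in [7, 7, 0, 2, 6, 4]
`found` takes the values: False → True

Answer: True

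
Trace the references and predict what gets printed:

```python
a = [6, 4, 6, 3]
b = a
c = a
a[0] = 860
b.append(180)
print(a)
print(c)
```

Key concept: multiple aliases.
Step by step:
`a = [6, 4, 6, 3]` → a = [6, 4, 6, 3]
`b = a` → b = [6, 4, 6, 3] (same object as a)
`c = a` → c = [6, 4, 6, 3] (same object as a, b)
`a[0] = 860` → a = [860, 4, 6, 3] (same object as b, c); b = [860, 4, 6, 3] (same object as a, c); c = [860, 4, 6, 3] (same object as a, b)
`b.append(180)` → a = [860, 4, 6, 3, 180] (same object as b, c); b = [860, 4, 6, 3, 180] (same object as a, c); c = [860, 4, 6, 3, 180] (same object as a, b)
`print(a)` → prints [860, 4, 6, 3, 180]
`print(c)` → prints [860, 4, 6, 3, 180]

Answer:
[860, 4, 6, 3, 180]
[860, 4, 6, 3, 180]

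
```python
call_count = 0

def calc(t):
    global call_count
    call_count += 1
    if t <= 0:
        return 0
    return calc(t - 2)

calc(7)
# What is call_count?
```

Linear recursion stepping by 2: 5 calls from t=7 down to ≤0.

Answer: 5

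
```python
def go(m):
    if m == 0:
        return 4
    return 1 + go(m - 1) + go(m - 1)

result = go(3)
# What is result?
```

go(m) = 1 + 2·go(m-1), go(0)=4. Closed form: (4+1)·2^3 - 1 = 39.

Answer: 39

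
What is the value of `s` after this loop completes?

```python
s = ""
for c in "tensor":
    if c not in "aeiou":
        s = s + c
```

Remove vowels from 'tensor'
`s` takes the values: "" → "t" → "tn" → "tns" → "tnsr"

Answer: "tnsr"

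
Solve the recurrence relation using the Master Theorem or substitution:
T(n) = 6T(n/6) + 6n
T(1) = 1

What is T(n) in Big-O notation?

By Master Theorem: a=6, b=6, f(n)=6n. Since log_6(6) = 1 and f(n) = Θ(n^1), Case 2 applies. T(n) = O(n log n).

Answer: O(n log n)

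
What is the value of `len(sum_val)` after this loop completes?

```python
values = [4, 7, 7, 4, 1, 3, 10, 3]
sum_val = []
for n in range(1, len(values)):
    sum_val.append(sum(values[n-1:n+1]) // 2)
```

Number of 2-element averages
`sum_val` takes the values: [] → [5] → [5, 7] → [5, 7, 5] → [5, 7, 5, 2] → [5, 7, 5, 2, 2] → [5, 7, 5, 2, 2, 6] → [5, 7, 5, 2, 2, 6, 6]
So `len(sum_val)` = 7

Answer: 7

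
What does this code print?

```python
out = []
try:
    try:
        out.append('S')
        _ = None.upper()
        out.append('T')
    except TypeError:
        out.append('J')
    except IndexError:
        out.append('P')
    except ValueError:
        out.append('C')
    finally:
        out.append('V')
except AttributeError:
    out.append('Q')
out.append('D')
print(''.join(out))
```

Execution trace: 'S' (try body) → 'V' (finally) → 'Q' (outer except AttributeError) → 'D' (after the try/except). Output: SVQD

Answer: SVQD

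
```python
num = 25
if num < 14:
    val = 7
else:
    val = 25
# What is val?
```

Trace:
`num = 25` → num = 25
`if num < 14: ...` → num < 14 is False, take else branch → val = 25
So val = 25

Answer: 25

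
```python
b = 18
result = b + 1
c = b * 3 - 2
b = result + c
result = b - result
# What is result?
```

Trace:
`b = 18` → b = 18
`result = b + 1` → result = 19
`c = b * 3 - 2` → c = 52
`b = result + c` → b = 71
`result = b - result` → result = 52
So result = 52

Answer: 52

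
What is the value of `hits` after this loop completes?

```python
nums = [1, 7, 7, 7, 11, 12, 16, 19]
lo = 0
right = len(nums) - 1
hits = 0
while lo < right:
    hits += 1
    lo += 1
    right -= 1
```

Iterations until pointers meet (list length 8)
`hits` takes the values: 0 → 1 → 2 → 3 → 4

Answer: 4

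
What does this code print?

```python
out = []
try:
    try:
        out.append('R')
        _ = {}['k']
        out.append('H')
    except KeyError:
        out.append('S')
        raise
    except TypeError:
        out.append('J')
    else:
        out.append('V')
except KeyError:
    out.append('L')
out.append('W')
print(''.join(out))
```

Execution trace: 'R' (inner try body) → 'S' (inner except KeyError) → 'L' (outer except KeyError) → 'W' (after the try/except). Output: RSLW

Answer: RSLW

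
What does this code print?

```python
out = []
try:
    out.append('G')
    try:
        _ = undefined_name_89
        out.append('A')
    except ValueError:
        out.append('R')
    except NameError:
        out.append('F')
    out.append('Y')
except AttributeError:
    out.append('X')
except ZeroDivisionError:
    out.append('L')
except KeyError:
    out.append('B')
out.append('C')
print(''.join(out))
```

Execution trace: 'G' (try body) → 'F' (inner except NameError) → 'Y' (try body, no exception) → 'C' (after the try/except). Output: GFYC

Answer: GFYC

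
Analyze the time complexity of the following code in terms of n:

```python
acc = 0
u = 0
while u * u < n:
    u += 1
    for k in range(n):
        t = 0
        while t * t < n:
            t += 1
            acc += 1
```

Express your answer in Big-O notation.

Each loop level contributes: √n × n × √n. Multiplying the contributions gives O(n^2).

Answer: O(n^2)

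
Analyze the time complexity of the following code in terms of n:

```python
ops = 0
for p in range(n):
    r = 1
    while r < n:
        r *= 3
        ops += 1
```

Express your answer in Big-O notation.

Each loop level contributes: n × log n. Multiplying the contributions gives O(n log n).

Answer: O(n log n)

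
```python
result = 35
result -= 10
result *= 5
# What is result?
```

Trace:
`result = 35` → result = 35
`result -= 10` → result = 25
`result *= 5` → result = 125
So result = 125

Answer: 125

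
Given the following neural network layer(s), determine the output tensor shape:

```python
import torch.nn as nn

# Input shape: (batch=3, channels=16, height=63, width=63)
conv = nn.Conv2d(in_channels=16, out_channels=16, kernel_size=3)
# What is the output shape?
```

Input: (3, 16, 63, 63) -> Output: (3, 16, 61, 61)

Answer: (3, 16, 61, 61)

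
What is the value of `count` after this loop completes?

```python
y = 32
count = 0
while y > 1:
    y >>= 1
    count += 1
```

Count right shifts until 1
`count` takes the values: 0 → 1 → 2 → 3 → 4 → 5

Answer: 5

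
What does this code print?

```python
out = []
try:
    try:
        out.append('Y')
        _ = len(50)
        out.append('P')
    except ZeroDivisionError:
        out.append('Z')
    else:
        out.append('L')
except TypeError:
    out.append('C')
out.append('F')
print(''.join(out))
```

Execution trace: 'Y' (inner try body) → 'C' (outer except TypeError) → 'F' (after the try/except). Output: YCF

Answer: YCF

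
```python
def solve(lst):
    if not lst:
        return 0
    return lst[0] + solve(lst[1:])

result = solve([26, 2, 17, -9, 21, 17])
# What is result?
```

26 + 2 + 17 + (-9) + 21 + 17 + 0 = 74

Answer: 74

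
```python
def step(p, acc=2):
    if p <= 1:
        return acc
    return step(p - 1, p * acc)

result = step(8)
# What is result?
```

Accumulator trace (n, acc): (8, 2) -> (7, 16) -> (6, 112) -> (5, 672) -> (4, 3360) -> (3, 13440) -> (2, 40320) -> (1, 80640) -> return 80640

Answer: 80640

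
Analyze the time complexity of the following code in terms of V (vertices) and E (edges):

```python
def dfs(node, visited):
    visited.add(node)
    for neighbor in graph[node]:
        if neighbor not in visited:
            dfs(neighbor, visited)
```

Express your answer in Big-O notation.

This is Depth-first search (recursive). Time complexity: O(V + E).

Answer: O(V + E)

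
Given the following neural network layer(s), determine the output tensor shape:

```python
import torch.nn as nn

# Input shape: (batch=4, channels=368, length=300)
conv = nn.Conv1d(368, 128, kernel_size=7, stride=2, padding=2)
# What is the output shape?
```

Input: (4, 368, 300) -> Output: (4, 128, 149)

Answer: (4, 128, 149)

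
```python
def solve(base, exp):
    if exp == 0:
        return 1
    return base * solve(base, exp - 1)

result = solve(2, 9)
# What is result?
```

solve(2, 9) = 2 * 2 * 2 * 2 * 2 * 2 * 2 * 2 * 2 = 512

Answer: 512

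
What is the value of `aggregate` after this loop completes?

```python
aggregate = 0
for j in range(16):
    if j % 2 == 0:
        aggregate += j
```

Sum of even numbers 0 to 15
`aggregate` takes the values: 0 → 2 → 6 → 12 → 20 → 30 → 42 → 56

Answer: 56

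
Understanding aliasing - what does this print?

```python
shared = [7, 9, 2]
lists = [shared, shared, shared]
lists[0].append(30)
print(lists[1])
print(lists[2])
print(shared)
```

Key concept: list of same reference.
Step by step:
`shared = [7, 9, 2]` → shared = [7, 9, 2]
`lists = [shared, shared, shared]` → lists = [[7, 9, 2], [7, 9, 2], [7, 9, 2]]
`lists[0].append(30)` → shared = [7, 9, 2, 30]; lists = [[7, 9, 2, 30], [7, 9, 2, 30], [7, 9, 2, 30]]
`print(lists[1])` → prints [7, 9, 2, 30]
`print(lists[2])` → prints [7, 9, 2, 30]
`print(shared)` → prints [7, 9, 2, 30]

Answer:
[7, 9, 2, 30]
[7, 9, 2, 30]
[7, 9, 2, 30]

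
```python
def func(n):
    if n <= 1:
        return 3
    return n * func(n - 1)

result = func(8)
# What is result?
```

func(8) = 8 * 7 * 6 * 5 * 4 * 3 * 2 * 3 = 120960

Answer: 120960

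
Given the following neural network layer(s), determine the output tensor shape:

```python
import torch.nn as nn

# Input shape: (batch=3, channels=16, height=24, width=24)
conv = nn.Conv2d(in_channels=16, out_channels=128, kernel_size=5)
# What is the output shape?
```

Input: (3, 16, 24, 24) -> Output: (3, 128, 20, 20)

Answer: (3, 128, 20, 20)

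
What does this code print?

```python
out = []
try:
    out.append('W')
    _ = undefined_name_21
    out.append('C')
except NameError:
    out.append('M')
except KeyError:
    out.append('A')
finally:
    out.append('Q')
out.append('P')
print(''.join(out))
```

Execution trace: 'W' (try body) → 'M' (except NameError) → 'Q' (finally) → 'P' (after the try/except). Output: WMQP

Answer: WMQP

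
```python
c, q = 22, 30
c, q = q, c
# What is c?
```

Trace:
`c, q = 22, 30` → c = 22; q = 30
`c, q = q, c` → c = 30; q = 22
So c = 30

Answer: 30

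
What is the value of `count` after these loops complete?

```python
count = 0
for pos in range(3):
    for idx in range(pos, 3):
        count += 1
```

Upper triangle: 3 + 2 + ... + 1
`count` takes the values: 0 → 1 → 2 → 3 → 4 → 5 → 6

Answer: 6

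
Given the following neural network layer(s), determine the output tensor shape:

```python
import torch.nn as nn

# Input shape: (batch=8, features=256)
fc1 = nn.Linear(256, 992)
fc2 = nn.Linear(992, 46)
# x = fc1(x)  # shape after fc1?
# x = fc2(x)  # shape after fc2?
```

Input: (8, 256) -> after fc1: (8, 992) -> Output: (8, 46)

Answer: (8, 46)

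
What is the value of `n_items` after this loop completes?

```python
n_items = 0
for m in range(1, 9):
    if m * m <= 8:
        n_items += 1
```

Count numbers where m² ≤ 8
`n_items` takes the values: 0 → 1 → 2

Answer: 2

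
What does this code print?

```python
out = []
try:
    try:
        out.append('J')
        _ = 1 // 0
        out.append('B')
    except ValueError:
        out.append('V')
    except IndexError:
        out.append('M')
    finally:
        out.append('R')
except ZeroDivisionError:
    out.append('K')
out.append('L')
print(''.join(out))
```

Execution trace: 'J' (try body) → 'R' (finally) → 'K' (outer except ZeroDivisionError) → 'L' (after the try/except). Output: JRKL

Answer: JRKL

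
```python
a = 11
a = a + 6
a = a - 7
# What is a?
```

Trace:
`a = 11` → a = 11
`a = a + 6` → a = 17
`a = a - 7` → a = 10
So a = 10

Answer: 10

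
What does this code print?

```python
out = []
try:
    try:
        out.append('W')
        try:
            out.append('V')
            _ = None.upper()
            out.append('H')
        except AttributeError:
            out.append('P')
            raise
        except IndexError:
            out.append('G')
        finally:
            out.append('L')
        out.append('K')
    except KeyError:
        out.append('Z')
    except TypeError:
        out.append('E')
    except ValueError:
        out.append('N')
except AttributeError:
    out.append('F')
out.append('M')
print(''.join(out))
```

Execution trace: 'W' (try body) → 'V' (inner try body) → 'P' (inner except AttributeError) → 'L' (inner finally) → 'F' (outer except AttributeError) → 'M' (after the try/except). Output: WVPLFM

Answer: WVPLFM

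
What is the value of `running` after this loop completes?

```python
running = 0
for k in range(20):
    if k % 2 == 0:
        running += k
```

Sum of even numbers 0 to 19
`running` takes the values: 0 → 2 → 6 → 12 → 20 → 30 → 42 → 56 → 72 → 90

Answer: 90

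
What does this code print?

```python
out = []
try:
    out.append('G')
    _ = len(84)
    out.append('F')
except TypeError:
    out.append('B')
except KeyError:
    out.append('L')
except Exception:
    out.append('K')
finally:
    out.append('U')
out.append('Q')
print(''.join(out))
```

Execution trace: 'G' (try body) → 'B' (except TypeError) → 'U' (finally) → 'Q' (after the try/except). Output: GBUQ

Answer: GBUQ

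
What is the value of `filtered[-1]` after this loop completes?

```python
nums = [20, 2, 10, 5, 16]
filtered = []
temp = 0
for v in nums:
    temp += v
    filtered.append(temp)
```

Cumulative sum ends at 53
`filtered` takes the values: [] → [20] → [20, 22] → [20, 22, 32] → [20, 22, 32, 37] → [20, 22, 32, 37, 53]
So `filtered[-1]` = 53

Answer: 53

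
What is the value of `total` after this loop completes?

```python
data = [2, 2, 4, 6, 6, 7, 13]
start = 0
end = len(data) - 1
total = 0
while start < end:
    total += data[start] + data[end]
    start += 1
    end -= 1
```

Sum of pairs from ends
`total` takes the values: 0 → 15 → 24 → 34

Answer: 34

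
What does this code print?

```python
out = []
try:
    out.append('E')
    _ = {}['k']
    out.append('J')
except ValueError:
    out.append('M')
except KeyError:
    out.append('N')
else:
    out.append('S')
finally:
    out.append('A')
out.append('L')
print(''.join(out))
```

Execution trace: 'E' (try body) → 'N' (except KeyError) → 'A' (finally) → 'L' (after the try/except). Output: ENAL

Answer: ENAL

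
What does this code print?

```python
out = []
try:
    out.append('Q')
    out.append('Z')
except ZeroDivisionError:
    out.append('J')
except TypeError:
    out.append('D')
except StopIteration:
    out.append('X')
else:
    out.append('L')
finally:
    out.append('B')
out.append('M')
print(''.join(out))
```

Execution trace: 'Q' (try body) → 'Z' (try body, no exception) → 'L' (else) → 'B' (finally) → 'M' (after the try/except). Output: QZLBM

Answer: QZLBM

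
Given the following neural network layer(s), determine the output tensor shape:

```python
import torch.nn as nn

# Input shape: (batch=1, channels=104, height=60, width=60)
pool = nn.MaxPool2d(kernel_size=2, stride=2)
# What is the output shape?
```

Input: (1, 104, 60, 60) -> Output: (1, 104, 30, 30)

Answer: (1, 104, 30, 30)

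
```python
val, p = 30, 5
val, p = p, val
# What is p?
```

Trace:
`val, p = 30, 5` → val = 30; p = 5
`val, p = p, val` → val = 5; p = 30
So p = 30

Answer: 30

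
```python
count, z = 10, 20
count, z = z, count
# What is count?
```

Trace:
`count, z = 10, 20` → count = 10; z = 20
`count, z = z, count` → count = 20; z = 10
So count = 20

Answer: 20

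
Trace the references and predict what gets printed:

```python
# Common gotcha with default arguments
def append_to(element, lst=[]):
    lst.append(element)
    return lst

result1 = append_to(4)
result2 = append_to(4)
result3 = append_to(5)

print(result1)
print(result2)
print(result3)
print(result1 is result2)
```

Key concept: mutable default argument gotcha.
Step by step:
`result1 = append_to(4)` → result1 = [4]
`result2 = append_to(4)` → result1 = [4, 4] (same object as result2); result2 = [4, 4] (same object as result1)
`result3 = append_to(5)` → result1 = [4, 4, 5] (same object as result2, result3); result2 = [4, 4, 5] (same object as result1, result3); result3 = [4, 4, 5] (same object as result1, result2)
`print(result1)` → prints [4, 4, 5]
`print(result2)` → prints [4, 4, 5]
`print(result3)` → prints [4, 4, 5]
`print(result1 is result2)` → prints True

Answer:
[4, 4, 5]
[4, 4, 5]
[4, 4, 5]
True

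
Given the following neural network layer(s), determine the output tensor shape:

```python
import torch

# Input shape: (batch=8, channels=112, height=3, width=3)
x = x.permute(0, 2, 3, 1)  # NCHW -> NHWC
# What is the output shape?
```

Input: (8, 112, 3, 3) -> Output: (8, 3, 3, 112)

Answer: (8, 3, 3, 112)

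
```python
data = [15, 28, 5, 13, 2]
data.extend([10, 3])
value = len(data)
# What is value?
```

Trace:
`data = [15, 28, 5, 13, 2]` → data = [15, 28, 5, 13, 2]
`data.extend([10, 3])` → data = [15, 28, 5, 13, 2, 10, 3]
`value = len(data)` → value = 7
So value = 7

Answer: 7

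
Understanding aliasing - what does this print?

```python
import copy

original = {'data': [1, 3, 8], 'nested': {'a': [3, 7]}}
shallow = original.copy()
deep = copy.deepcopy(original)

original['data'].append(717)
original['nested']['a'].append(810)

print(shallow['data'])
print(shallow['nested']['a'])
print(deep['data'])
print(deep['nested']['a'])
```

Key concept: comparing shallow vs deep copy.
Step by step:
`original = {'data': [1, 3, 8], 'nested': {'a': [3, 7]}}` → original = {'data': [1, 3, 8], 'nested': {'a': [3, 7]}}
`shallow = original.copy()` → shallow = {'data': [1, 3, 8], 'nested': {'a': [3, 7]}}
`deep = copy.deepcopy(original)` → deep = {'data': [1, 3, 8], 'nested': {'a': [3, 7]}}
`original['data'].append(717)` → original = {'data': [1, 3, 8, 717], 'nested': {'a': [3, 7]}}; shallow = {'data': [1, 3, 8, 717], 'nested': {'a': [3, 7]}}
`original['nested']['a'].append(810)` → original = {'data': [1, 3, 8, 717], 'nested': {'a': [3, 7, 810]}}; shallow = {'data': [1, 3, 8, 717], 'nested': {'a': [3, 7, 810]}}
`print(shallow['data'])` → prints [1, 3, 8, 717]
`print(shallow['nested']['a'])` → prints [3, 7, 810]
`print(deep['data'])` → prints [1, 3, 8]
`print(deep['nested']['a'])` → prints [3, 7]

Answer:
[1, 3, 8, 717]
[3, 7, 810]
[1, 3, 8]
[3, 7]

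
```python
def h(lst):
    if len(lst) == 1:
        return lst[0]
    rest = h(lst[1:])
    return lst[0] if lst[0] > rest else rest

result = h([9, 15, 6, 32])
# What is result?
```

Recursive max over [9, 15, 6, 32] = 32

Answer: 32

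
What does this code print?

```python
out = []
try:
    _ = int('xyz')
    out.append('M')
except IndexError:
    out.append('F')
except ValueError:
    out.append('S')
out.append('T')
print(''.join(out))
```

Execution trace: 'S' (except ValueError) → 'T' (after the try/except). Output: ST

Answer: ST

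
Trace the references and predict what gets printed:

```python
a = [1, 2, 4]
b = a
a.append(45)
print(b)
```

Key concept: basic list aliasing.
Step by step:
`a = [1, 2, 4]` → a = [1, 2, 4]
`b = a` → b = [1, 2, 4] (same object as a)
`a.append(45)` → a = [1, 2, 4, 45] (same object as b); b = [1, 2, 4, 45] (same object as a)
`print(b)` → prints [1, 2, 4, 45]

Answer: [1, 2, 4, 45]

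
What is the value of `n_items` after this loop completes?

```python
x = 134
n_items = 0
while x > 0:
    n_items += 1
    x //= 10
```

Count digits by repeated division by 10
`n_items` takes the values: 0 → 1 → 2 → 3

Answer: 3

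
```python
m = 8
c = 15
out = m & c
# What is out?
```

Trace:
`m = 8` → m = 8
`c = 15` → c = 15
`out = m & c` → out = 8
So out = 8

Answer: 8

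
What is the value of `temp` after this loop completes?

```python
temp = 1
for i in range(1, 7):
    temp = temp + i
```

Start at 1, add 1 through 6
`temp` takes the values: 1 → 2 → 4 → 7 → 11 → 16 → 22

Answer: 22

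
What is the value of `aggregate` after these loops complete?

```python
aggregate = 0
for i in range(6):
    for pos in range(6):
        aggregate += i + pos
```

Sum of all i+pos for i,pos in 6x6
`aggregate` takes the values: 0 → 1 → 3 → 6 → 10 → 15 → 16 → 18 → 21 → 25 → 30 → 36 → 38 → 41 → 45 → 50 → 56 → 63 → 66 → 70 → 75 → 81 → 88 → 96 → 100 → 105 → 111 → 118 → 126 → 135 → 140 → 146 → 153 → 161 → 170 → 180

Answer: 180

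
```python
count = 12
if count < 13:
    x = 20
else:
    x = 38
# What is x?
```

Trace:
`count = 12` → count = 12
`if count < 13: ...` → count < 13 is True → x = 20
So x = 20

Answer: 20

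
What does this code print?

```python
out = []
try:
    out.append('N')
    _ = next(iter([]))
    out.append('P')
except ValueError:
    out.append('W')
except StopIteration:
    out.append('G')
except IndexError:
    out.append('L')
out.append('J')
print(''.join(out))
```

Execution trace: 'N' (try body) → 'G' (except StopIteration) → 'J' (after the try/except). Output: NGJ

Answer: NGJ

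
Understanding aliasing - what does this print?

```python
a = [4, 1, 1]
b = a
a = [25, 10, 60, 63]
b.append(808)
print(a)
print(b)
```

Key concept: rebinding vs mutation: a is rebound to a new list, b still points at the original.
Step by step:
`a = [4, 1, 1]` → a = [4, 1, 1]
`b = a` → b = [4, 1, 1] (same object as a)
`a = [25, 10, 60, 63]` → a = [25, 10, 60, 63]
`b.append(808)` → b = [4, 1, 1, 808]
`print(a)` → prints [25, 10, 60, 63]
`print(b)` → prints [4, 1, 1, 808]

Answer:
[25, 10, 60, 63]
[4, 1, 1, 808]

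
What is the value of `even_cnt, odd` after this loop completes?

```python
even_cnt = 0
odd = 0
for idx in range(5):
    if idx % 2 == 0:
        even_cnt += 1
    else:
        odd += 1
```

Count evens and odds in range(5)
`even_cnt, odd` takes the values: (0, 0) → (1, 0) → (1, 1) → (2, 1) → (2, 2) → (3, 2)

Answer: 3, 2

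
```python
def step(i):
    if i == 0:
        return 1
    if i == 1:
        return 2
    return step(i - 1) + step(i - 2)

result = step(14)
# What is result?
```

Build up from base cases: step(0)=1, step(1)=2, step(2)=3, step(3)=5, step(4)=8, step(5)=13, step(6)=21, ..., step(14)=987

Answer: 987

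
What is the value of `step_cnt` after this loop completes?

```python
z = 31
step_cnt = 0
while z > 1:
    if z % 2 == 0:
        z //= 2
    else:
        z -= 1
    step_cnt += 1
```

Steps to reduce 31 to 1
`step_cnt` takes the values: 0 → 1 → 2 → 3 → 4 → 5 → 6 → 7 → 8

Answer: 8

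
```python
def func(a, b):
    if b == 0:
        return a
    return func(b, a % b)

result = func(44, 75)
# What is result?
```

func(44, 75) -> func(75, 44) -> func(44, 31) -> func(31, 13) -> func(13, 5) -> func(5, 3) -> func(3, 2) -> func(2, 1) -> func(1, 0) -> 1

Answer: 1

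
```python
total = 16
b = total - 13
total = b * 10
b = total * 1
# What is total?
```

Trace:
`total = 16` → total = 16
`b = total - 13` → b = 3
`total = b * 10` → total = 30
`b = total * 1` → b = 30
So total = 30

Answer: 30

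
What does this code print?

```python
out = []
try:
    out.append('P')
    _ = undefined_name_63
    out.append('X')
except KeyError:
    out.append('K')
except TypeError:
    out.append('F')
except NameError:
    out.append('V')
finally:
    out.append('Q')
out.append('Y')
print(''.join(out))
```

Execution trace: 'P' (try body) → 'V' (except NameError) → 'Q' (finally) → 'Y' (after the try/except). Output: PVQY

Answer: PVQY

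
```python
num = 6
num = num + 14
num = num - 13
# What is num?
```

Trace:
`num = 6` → num = 6
`num = num + 14` → num = 20
`num = num - 13` → num = 7
So num = 7

Answer: 7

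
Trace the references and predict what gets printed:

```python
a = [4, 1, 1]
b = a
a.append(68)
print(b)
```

Key concept: basic list aliasing.
Step by step:
`a = [4, 1, 1]` → a = [4, 1, 1]
`b = a` → b = [4, 1, 1] (same object as a)
`a.append(68)` → a = [4, 1, 1, 68] (same object as b); b = [4, 1, 1, 68] (same object as a)
`print(b)` → prints [4, 1, 1, 68]

Answer: [4, 1, 1, 68]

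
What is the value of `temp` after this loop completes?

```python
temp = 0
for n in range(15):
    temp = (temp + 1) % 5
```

Increment mod 5, 15 times = 0
`temp` takes the values: 0 → 1 → 2 → 3 → 4 → 0 → 1 → 2 → 3 → 4 → 0 → 1 → 2 → 3 → 4 → 0

Answer: 0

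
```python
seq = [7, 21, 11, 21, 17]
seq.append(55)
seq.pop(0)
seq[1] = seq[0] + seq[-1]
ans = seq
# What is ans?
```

Trace:
`seq = [7, 21, 11, 21, 17]` → seq = [7, 21, 11, 21, 17]
`seq.append(55)` → seq = [7, 21, 11, 21, 17, 55]
`seq.pop(0)` → seq = [21, 11, 21, 17, 55]
`seq[1] = seq[0] + seq[-1]` → seq = [21, 76, 21, 17, 55]
`ans = seq` → ans = [21, 76, 21, 17, 55]
So ans = [21, 76, 21, 17, 55]

Answer: [21, 76, 21, 17, 55]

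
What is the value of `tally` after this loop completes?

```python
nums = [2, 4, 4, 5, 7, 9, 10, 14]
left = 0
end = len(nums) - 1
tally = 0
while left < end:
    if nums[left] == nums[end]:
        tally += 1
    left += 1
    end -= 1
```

Count matching pairs from ends
`tally` takes the values: 0

Answer: 0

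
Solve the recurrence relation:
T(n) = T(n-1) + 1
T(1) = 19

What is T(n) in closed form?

Unrolling: T(n) = T(1) + 1·(n-1) = 19 + 1(n-1) = n + 18.

Answer: T(n) = n + 18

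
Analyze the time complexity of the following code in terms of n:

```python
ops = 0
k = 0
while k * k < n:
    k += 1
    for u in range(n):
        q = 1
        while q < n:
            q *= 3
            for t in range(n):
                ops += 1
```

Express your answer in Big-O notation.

Each loop level contributes: √n × n × log n × n. Multiplying the contributions gives O(n^2√n log n).

Answer: O(n^2√n log n)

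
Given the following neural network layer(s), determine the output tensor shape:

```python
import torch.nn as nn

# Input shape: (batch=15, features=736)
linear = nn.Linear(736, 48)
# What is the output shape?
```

Input: (15, 736) -> Output: (15, 48)

Answer: (15, 48)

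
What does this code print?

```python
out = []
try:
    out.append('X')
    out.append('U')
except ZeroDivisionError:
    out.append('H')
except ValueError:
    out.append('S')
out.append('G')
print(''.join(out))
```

Execution trace: 'X' (try body) → 'U' (try body, no exception) → 'G' (after the try/except). Output: XUG

Answer: XUG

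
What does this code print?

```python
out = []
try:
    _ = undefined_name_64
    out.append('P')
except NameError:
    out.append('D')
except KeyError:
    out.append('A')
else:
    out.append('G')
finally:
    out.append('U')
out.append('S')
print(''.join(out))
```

Execution trace: 'D' (except NameError) → 'U' (finally) → 'S' (after the try/except). Output: DUS

Answer: DUS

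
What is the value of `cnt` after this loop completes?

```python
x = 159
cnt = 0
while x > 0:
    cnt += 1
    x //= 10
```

Count digits by repeated division by 10
`cnt` takes the values: 0 → 1 → 2 → 3

Answer: 3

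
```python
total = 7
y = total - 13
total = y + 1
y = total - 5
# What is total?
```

Trace:
`total = 7` → total = 7
`y = total - 13` → y = -6
`total = y + 1` → total = -5
`y = total - 5` → y = -10
So total = -5

Answer: -5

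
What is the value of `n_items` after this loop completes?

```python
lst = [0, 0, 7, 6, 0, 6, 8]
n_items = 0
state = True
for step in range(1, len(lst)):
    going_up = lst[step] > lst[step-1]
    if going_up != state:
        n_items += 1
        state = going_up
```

Count direction changes in [0, 0, 7, 6, 0, 6, 8]
`n_items` takes the values: 0 → 1 → 2 → 3 → 4

Answer: 4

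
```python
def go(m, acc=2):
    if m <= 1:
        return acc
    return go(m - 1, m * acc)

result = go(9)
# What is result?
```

Accumulator trace (n, acc): (9, 2) -> (8, 18) -> (7, 144) -> (6, 1008) -> (5, 6048) -> (4, 30240) -> (3, 120960) -> (2, 362880) -> (1, 725760) -> return 725760

Answer: 725760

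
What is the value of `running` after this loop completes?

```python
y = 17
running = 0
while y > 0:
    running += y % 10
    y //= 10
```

Sum digits of 17
`running` takes the values: 0 → 7 → 8

Answer: 8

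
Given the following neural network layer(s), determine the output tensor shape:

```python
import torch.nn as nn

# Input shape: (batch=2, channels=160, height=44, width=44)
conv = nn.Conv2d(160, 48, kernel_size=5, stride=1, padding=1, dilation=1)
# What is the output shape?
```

Input: (2, 160, 44, 44) -> Output: (2, 48, 42, 42)

Answer: (2, 48, 42, 42)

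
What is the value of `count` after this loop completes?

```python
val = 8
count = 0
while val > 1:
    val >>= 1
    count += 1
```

Count right shifts until 1
`count` takes the values: 0 → 1 → 2 → 3

Answer: 3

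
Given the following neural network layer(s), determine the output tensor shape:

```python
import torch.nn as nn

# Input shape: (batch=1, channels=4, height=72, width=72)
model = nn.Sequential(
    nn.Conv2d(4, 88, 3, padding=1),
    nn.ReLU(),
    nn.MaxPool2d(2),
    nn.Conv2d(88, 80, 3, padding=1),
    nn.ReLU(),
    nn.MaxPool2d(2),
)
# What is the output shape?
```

Input: (1, 4, 72, 72) -> after first Conv2d: (1, 88, 72, 72) -> after first MaxPool2d: (1, 88, 36, 36) -> after second Conv2d: (1, 80, 36, 36) -> Output: (1, 80, 18, 18)

Answer: (1, 80, 18, 18)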